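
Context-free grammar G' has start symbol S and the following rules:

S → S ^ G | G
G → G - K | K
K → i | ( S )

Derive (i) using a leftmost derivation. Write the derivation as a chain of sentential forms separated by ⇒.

S ⇒ G ⇒ K ⇒ (S) ⇒ (G) ⇒ (K) ⇒ (i)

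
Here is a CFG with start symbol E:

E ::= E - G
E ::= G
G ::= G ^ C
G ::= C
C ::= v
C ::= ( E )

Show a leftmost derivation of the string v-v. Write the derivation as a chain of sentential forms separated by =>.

E => E-G   [E ::= E - G]
E-G => G-G   [E ::= G]
G-G => C-G   [G ::= C]
C-G => v-G   [C ::= v]
v-G => v-C   [G ::= C]
v-C => v-v   [C ::= v]

E => E-G => G-G => C-G => v-G => v-C => v-v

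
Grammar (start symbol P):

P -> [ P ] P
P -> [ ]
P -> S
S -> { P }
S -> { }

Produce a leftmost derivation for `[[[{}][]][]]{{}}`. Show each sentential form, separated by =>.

P => [P]P   [P -> [ P ] P]
[P]P => [[P]P]P   [P -> [ P ] P]
[[P]P]P => [[[P]P]P]P   [P -> [ P ] P]
[[[P]P]P]P => [[[S]P]P]P   [P -> S]
[[[S]P]P]P => [[[{}]P]P]P   [S -> { }]
[[[{}]P]P]P => [[[{}][]]P]P   [P -> [ ]]
[[[{}][]]P]P => [[[{}][]][]]P   [P -> [ ]]
[[[{}][]][]]P => [[[{}][]][]]S   [P -> S]
[[[{}][]][]]S => [[[{}][]][]]{P}   [S -> { P }]
[[[{}][]][]]{P} => [[[{}][]][]]{S}   [P -> S]
[[[{}][]][]]{S} => [[[{}][]][]]{{}}   [S -> { }]

P => [P]P => [[P]P]P => [[[P]P]P]P => [[[S]P]P]P => [[[{}]P]P]P => [[[{}][]]P]P => [[[{}][]][]]P => [[[{}][]][]]S => [[[{}][]][]]{P} => [[[{}][]][]]{S} => [[[{}][]][]]{{}}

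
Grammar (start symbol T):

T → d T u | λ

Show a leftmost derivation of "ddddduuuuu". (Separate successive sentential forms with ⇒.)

T ⇒ dTu   [T → d T u]
dTu ⇒ ddTuu   [T → d T u]
ddTuu ⇒ dddTuuu   [T → d T u]
dddTuuu ⇒ ddddTuuuu   [T → d T u]
ddddTuuuu ⇒ dddddTuuuuu   [T → d T u]
dddddTuuuuu ⇒ ddddduuuuu   [T → λ]

T ⇒ dTu ⇒ ddTuu ⇒ dddTuuu ⇒ ddddTuuuu ⇒ dddddTuuuuu ⇒ ddddduuuuu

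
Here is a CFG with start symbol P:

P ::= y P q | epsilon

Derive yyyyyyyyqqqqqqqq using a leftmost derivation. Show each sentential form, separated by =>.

P => yPq => yyPqq => yyyPqqq => yyyyPqqqq => yyyyyPqqqqq => yyyyyyPqqqqqq => yyyyyyyPqqqqqqq => yyyyyyyyPqqqqqqqq => yyyyyyyyqqqqqqqq

P => yPq   [P ::= y P q]
yPq => yyPqq   [P ::= y P q]
yyPqq => yyyPqqq   [P ::= y P q]
yyyPqqq => yyyyPqqqq   [P ::= y P q]
yyyyPqqqq => yyyyyPqqqqq   [P ::= y P q]
yyyyyPqqqqq => yyyyyyPqqqqqq   [P ::= y P q]
yyyyyyPqqqqqq => yyyyyyyPqqqqqqq   [P ::= y P q]
yyyyyyyPqqqqqqq => yyyyyyyyPqqqqqqqq   [P ::= y P q]
yyyyyyyyPqqqqqqqq => yyyyyyyyqqqqqqqq   [P ::= epsilon]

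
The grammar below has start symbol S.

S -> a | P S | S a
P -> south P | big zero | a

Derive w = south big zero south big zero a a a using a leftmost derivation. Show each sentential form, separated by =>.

S => P S => south P S => south big zero S => south big zero S a => south big zero P S a => south big zero south P S a => south big zero south big zero S a => south big zero south big zero S a a => south big zero south big zero a a a

S => P S   [S -> P S]
P S => south P S   [P -> south P]
south P S => south big zero S   [P -> big zero]
south big zero S => south big zero S a   [S -> S a]
south big zero S a => south big zero P S a   [S -> P S]
south big zero P S a => south big zero south P S a   [P -> south P]
south big zero south P S a => south big zero south big zero S a   [P -> big zero]
south big zero south big zero S a => south big zero south big zero S a a   [S -> S a]
south big zero south big zero S a a => south big zero south big zero a a a   [S -> a]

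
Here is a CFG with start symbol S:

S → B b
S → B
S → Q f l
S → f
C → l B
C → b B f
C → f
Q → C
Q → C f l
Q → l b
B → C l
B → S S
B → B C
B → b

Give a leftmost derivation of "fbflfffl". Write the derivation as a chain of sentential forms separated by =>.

S => B => SS => fS => fQfl => fCfl => fbBffl => fbBCffl => fbClCffl => fbflCffl => fbflfffl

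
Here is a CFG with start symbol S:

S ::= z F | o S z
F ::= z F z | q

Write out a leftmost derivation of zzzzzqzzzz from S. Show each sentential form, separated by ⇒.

S⇒zF⇒zzFz⇒zzzFzz⇒zzzzFzzz⇒zzzzzFzzzz⇒zzzzzqzzzz

S ⇒ zF   [S ::= z F]
zF ⇒ zzFz   [F ::= z F z]
zzFz ⇒ zzzFzz   [F ::= z F z]
zzzFzz ⇒ zzzzFzzz   [F ::= z F z]
zzzzFzzz ⇒ zzzzzFzzzz   [F ::= z F z]
zzzzzFzzzz ⇒ zzzzzqzzzz   [F ::= q]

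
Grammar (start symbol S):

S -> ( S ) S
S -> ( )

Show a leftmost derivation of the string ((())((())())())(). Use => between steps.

S => (S)S => ((S)S)S => ((())S)S => ((())(S)S)S => ((())((S)S)S)S => ((())((())S)S)S => ((())((())())S)S => ((())((())())())S => ((())((())())())()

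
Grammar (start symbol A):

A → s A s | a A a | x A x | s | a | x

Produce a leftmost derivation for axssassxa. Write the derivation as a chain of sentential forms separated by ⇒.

A⇒aAa⇒axAxa⇒axsAsxa⇒axssAssxa⇒axssassxa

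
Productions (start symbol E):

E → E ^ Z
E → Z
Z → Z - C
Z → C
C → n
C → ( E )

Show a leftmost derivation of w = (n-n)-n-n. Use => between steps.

E=>Z=>Z-C=>Z-C-C=>C-C-C=>(E)-C-C=>(Z)-C-C=>(Z-C)-C-C=>(C-C)-C-C=>(n-C)-C-C=>(n-n)-C-C=>(n-n)-n-C=>(n-n)-n-n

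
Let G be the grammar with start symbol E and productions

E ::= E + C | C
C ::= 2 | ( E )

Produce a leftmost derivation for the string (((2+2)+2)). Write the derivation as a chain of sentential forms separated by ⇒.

E ⇒ C   [E ::= C]
C ⇒ (E)   [C ::= ( E )]
(E) ⇒ (C)   [E ::= C]
(C) ⇒ ((E))   [C ::= ( E )]
((E)) ⇒ ((E+C))   [E ::= E + C]
((E+C)) ⇒ ((C+C))   [E ::= C]
((C+C)) ⇒ (((E)+C))   [C ::= ( E )]
(((E)+C)) ⇒ (((E+C)+C))   [E ::= E + C]
(((E+C)+C)) ⇒ (((C+C)+C))   [E ::= C]
(((C+C)+C)) ⇒ (((2+C)+C))   [C ::= 2]
(((2+C)+C)) ⇒ (((2+2)+C))   [C ::= 2]
(((2+2)+C)) ⇒ (((2+2)+2))   [C ::= 2]

E ⇒ C ⇒ (E) ⇒ (C) ⇒ ((E)) ⇒ ((E+C)) ⇒ ((C+C)) ⇒ (((E)+C)) ⇒ (((E+C)+C)) ⇒ (((C+C)+C)) ⇒ (((2+C)+C)) ⇒ (((2+2)+C)) ⇒ (((2+2)+2))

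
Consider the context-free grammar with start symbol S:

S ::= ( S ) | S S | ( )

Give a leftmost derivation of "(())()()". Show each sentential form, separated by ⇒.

S ⇒ SS ⇒ SSS ⇒ (S)SS ⇒ (())SS ⇒ (())()S ⇒ (())()()

S ⇒ SS   [S ::= S S]
SS ⇒ SSS   [S ::= S S]
SSS ⇒ (S)SS   [S ::= ( S )]
(S)SS ⇒ (())SS   [S ::= ( )]
(())SS ⇒ (())()S   [S ::= ( )]
(())()S ⇒ (())()()   [S ::= ( )]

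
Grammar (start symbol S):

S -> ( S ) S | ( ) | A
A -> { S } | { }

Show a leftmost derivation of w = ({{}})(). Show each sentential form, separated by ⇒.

S ⇒ (S)S   [S -> ( S ) S]
(S)S ⇒ (A)S   [S -> A]
(A)S ⇒ ({S})S   [A -> { S }]
({S})S ⇒ ({A})S   [S -> A]
({A})S ⇒ ({{}})S   [A -> { }]
({{}})S ⇒ ({{}})()   [S -> ( )]

S⇒(S)S⇒(A)S⇒({S})S⇒({A})S⇒({{}})S⇒({{}})()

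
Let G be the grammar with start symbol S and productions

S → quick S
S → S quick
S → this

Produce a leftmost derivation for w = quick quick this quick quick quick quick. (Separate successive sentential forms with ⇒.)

S ⇒ quick S   [S → quick S]
quick S ⇒ quick S quick   [S → S quick]
quick S quick ⇒ quick S quick quick   [S → S quick]
quick S quick quick ⇒ quick S quick quick quick   [S → S quick]
quick S quick quick quick ⇒ quick quick S quick quick quick   [S → quick S]
quick quick S quick quick quick ⇒ quick quick S quick quick quick quick   [S → S quick]
quick quick S quick quick quick quick ⇒ quick quick this quick quick quick quick   [S → this]

S ⇒ quick S ⇒ quick S quick ⇒ quick S quick quick ⇒ quick S quick quick quick ⇒ quick quick S quick quick quick ⇒ quick quick S quick quick quick quick ⇒ quick quick this quick quick quick quick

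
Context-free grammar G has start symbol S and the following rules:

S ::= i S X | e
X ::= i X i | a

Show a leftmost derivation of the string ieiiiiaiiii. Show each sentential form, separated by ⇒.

S ⇒ iSX   [S ::= i S X]
iSX ⇒ ieX   [S ::= e]
ieX ⇒ ieiXi   [X ::= i X i]
ieiXi ⇒ ieiiXii   [X ::= i X i]
ieiiXii ⇒ ieiiiXiii   [X ::= i X i]
ieiiiXiii ⇒ ieiiiiXiiii   [X ::= i X i]
ieiiiiXiiii ⇒ ieiiiiaiiii   [X ::= a]

S ⇒ iSX ⇒ ieX ⇒ ieiXi ⇒ ieiiXii ⇒ ieiiiXiii ⇒ ieiiiiXiiii ⇒ ieiiiiaiiii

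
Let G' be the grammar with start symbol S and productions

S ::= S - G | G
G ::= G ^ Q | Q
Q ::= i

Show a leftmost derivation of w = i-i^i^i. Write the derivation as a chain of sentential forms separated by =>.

S => S-G => G-G => Q-G => i-G => i-G^Q => i-G^Q^Q => i-Q^Q^Q => i-i^Q^Q => i-i^i^Q => i-i^i^i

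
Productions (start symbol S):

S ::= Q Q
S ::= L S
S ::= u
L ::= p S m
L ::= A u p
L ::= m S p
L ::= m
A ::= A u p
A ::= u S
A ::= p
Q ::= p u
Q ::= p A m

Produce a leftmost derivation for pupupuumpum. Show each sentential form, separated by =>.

S=>QQ=>puQ=>pupAm=>pupuSm=>pupuQQm=>pupupAmQm=>pupupuSmQm=>pupupuumQm=>pupupuumpum

S => QQ   [S ::= Q Q]
QQ => puQ   [Q ::= p u]
puQ => pupAm   [Q ::= p A m]
pupAm => pupuSm   [A ::= u S]
pupuSm => pupuQQm   [S ::= Q Q]
pupuQQm => pupupAmQm   [Q ::= p A m]
pupupAmQm => pupupuSmQm   [A ::= u S]
pupupuSmQm => pupupuumQm   [S ::= u]
pupupuumQm => pupupuumpum   [Q ::= p u]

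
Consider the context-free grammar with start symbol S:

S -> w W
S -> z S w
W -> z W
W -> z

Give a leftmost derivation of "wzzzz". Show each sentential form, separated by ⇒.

S⇒wW⇒wzW⇒wzzW⇒wzzzW⇒wzzzz

S ⇒ wW   [S -> w W]
wW ⇒ wzW   [W -> z W]
wzW ⇒ wzzW   [W -> z W]
wzzW ⇒ wzzzW   [W -> z W]
wzzzW ⇒ wzzzz   [W -> z]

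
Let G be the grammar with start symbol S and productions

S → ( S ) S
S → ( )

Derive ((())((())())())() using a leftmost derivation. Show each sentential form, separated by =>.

S => (S)S => ((S)S)S => ((())S)S => ((())(S)S)S => ((())((S)S)S)S => ((())((())S)S)S => ((())((())())S)S => ((())((())())())S => ((())((())())())()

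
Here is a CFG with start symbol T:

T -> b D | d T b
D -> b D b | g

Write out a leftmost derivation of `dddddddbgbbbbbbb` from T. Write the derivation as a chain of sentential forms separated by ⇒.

T ⇒ dTb   [T -> d T b]
dTb ⇒ ddTbb   [T -> d T b]
ddTbb ⇒ dddTbbb   [T -> d T b]
dddTbbb ⇒ ddddTbbbb   [T -> d T b]
ddddTbbbb ⇒ dddddTbbbbb   [T -> d T b]
dddddTbbbbb ⇒ ddddddTbbbbbb   [T -> d T b]
ddddddTbbbbbb ⇒ dddddddTbbbbbbb   [T -> d T b]
dddddddTbbbbbbb ⇒ dddddddbDbbbbbbb   [T -> b D]
dddddddbDbbbbbbb ⇒ dddddddbgbbbbbbb   [D -> g]

T⇒dTb⇒ddTbb⇒dddTbbb⇒ddddTbbbb⇒dddddTbbbbb⇒ddddddTbbbbbb⇒dddddddTbbbbbbb⇒dddddddbDbbbbbbb⇒dddddddbgbbbbbbb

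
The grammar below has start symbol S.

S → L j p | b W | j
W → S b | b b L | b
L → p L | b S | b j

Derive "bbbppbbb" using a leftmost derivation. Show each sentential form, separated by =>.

S => bW   [S → b W]
bW => bbbL   [W → b b L]
bbbL => bbbpL   [L → p L]
bbbpL => bbbppL   [L → p L]
bbbppL => bbbppbS   [L → b S]
bbbppbS => bbbppbbW   [S → b W]
bbbppbbW => bbbppbbb   [W → b]

S => bW => bbbL => bbbpL => bbbppL => bbbppbS => bbbppbbW => bbbppbbb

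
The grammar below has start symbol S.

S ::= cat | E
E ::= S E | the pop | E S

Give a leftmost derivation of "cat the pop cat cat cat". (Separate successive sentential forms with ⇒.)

S ⇒ E   [S ::= E]
E ⇒ E S   [E ::= E S]
E S ⇒ E S S   [E ::= E S]
E S S ⇒ E S S S   [E ::= E S]
E S S S ⇒ S E S S S   [E ::= S E]
S E S S S ⇒ cat E S S S   [S ::= cat]
cat E S S S ⇒ cat the pop S S S   [E ::= the pop]
cat the pop S S S ⇒ cat the pop cat S S   [S ::= cat]
cat the pop cat S S ⇒ cat the pop cat cat S   [S ::= cat]
cat the pop cat cat S ⇒ cat the pop cat cat cat   [S ::= cat]

S ⇒ E ⇒ E S ⇒ E S S ⇒ E S S S ⇒ S E S S S ⇒ cat E S S S ⇒ cat the pop S S S ⇒ cat the pop cat S S ⇒ cat the pop cat cat S ⇒ cat the pop cat cat cat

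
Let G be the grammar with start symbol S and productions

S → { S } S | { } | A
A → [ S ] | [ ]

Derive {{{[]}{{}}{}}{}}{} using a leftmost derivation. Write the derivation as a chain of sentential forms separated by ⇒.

S ⇒ {S}S ⇒ {{S}S}S ⇒ {{{S}S}S}S ⇒ {{{A}S}S}S ⇒ {{{[]}S}S}S ⇒ {{{[]}{S}S}S}S ⇒ {{{[]}{{}}S}S}S ⇒ {{{[]}{{}}{}}S}S ⇒ {{{[]}{{}}{}}{}}S ⇒ {{{[]}{{}}{}}{}}{}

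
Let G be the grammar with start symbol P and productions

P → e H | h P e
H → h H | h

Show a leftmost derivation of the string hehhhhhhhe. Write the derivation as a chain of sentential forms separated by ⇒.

P⇒hPe⇒heHe⇒hehHe⇒hehhHe⇒hehhhHe⇒hehhhhHe⇒hehhhhhHe⇒hehhhhhhHe⇒hehhhhhhhe

P ⇒ hPe   [P → h P e]
hPe ⇒ heHe   [P → e H]
heHe ⇒ hehHe   [H → h H]
hehHe ⇒ hehhHe   [H → h H]
hehhHe ⇒ hehhhHe   [H → h H]
hehhhHe ⇒ hehhhhHe   [H → h H]
hehhhhHe ⇒ hehhhhhHe   [H → h H]
hehhhhhHe ⇒ hehhhhhhHe   [H → h H]
hehhhhhhHe ⇒ hehhhhhhhe   [H → h]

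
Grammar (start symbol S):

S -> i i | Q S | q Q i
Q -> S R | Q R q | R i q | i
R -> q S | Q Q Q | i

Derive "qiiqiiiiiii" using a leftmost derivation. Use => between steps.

S => QS => SRS => qQiRS => qSRiRS => qQSRiRS => qQRqSRiRS => qiRqSRiRS => qiiqSRiRS => qiiqiiRiRS => qiiqiiiiRS => qiiqiiiiiS => qiiqiiiiiii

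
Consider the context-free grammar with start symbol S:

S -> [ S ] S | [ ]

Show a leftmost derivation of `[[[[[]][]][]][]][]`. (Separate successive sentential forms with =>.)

S => [S]S   [S -> [ S ] S]
[S]S => [[S]S]S   [S -> [ S ] S]
[[S]S]S => [[[S]S]S]S   [S -> [ S ] S]
[[[S]S]S]S => [[[[S]S]S]S]S   [S -> [ S ] S]
[[[[S]S]S]S]S => [[[[[]]S]S]S]S   [S -> [ ]]
[[[[[]]S]S]S]S => [[[[[]][]]S]S]S   [S -> [ ]]
[[[[[]][]]S]S]S => [[[[[]][]][]]S]S   [S -> [ ]]
[[[[[]][]][]]S]S => [[[[[]][]][]][]]S   [S -> [ ]]
[[[[[]][]][]][]]S => [[[[[]][]][]][]][]   [S -> [ ]]

S => [S]S => [[S]S]S => [[[S]S]S]S => [[[[S]S]S]S]S => [[[[[]]S]S]S]S => [[[[[]][]]S]S]S => [[[[[]][]][]]S]S => [[[[[]][]][]][]]S => [[[[[]][]][]][]][]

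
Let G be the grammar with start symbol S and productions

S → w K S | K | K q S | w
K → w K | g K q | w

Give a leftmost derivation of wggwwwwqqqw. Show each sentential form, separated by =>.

S => KqS => wKqS => wgKqqS => wggKqqqS => wggwKqqqS => wggwwKqqqS => wggwwwKqqqS => wggwwwwqqqS => wggwwwwqqqw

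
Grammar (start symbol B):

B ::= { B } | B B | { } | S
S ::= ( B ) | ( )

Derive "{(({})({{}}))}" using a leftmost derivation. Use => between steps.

B=>{B}=>{S}=>{(B)}=>{(BB)}=>{(SB)}=>{((B)B)}=>{(({})B)}=>{(({})S)}=>{(({})(B))}=>{(({})({B}))}=>{(({})({{}}))}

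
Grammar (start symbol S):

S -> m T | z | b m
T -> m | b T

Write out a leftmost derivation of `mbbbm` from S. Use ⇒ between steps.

S ⇒ mT ⇒ mbT ⇒ mbbT ⇒ mbbbT ⇒ mbbbm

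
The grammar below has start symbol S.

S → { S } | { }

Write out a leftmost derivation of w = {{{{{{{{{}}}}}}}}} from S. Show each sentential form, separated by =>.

S => {S}   [S → { S }]
{S} => {{S}}   [S → { S }]
{{S}} => {{{S}}}   [S → { S }]
{{{S}}} => {{{{S}}}}   [S → { S }]
{{{{S}}}} => {{{{{S}}}}}   [S → { S }]
{{{{{S}}}}} => {{{{{{S}}}}}}   [S → { S }]
{{{{{{S}}}}}} => {{{{{{{S}}}}}}}   [S → { S }]
{{{{{{{S}}}}}}} => {{{{{{{{S}}}}}}}}   [S → { S }]
{{{{{{{{S}}}}}}}} => {{{{{{{{{}}}}}}}}}   [S → { }]

S => {S} => {{S}} => {{{S}}} => {{{{S}}}} => {{{{{S}}}}} => {{{{{{S}}}}}} => {{{{{{{S}}}}}}} => {{{{{{{{S}}}}}}}} => {{{{{{{{{}}}}}}}}}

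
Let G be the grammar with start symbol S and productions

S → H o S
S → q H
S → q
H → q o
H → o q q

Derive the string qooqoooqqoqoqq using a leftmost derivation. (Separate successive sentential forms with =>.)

S => HoS => qooS => qooHoS => qooqooS => qooqooHoS => qooqoooqqoS => qooqoooqqoqH => qooqoooqqoqoqq

S => HoS   [S → H o S]
HoS => qooS   [H → q o]
qooS => qooHoS   [S → H o S]
qooHoS => qooqooS   [H → q o]
qooqooS => qooqooHoS   [S → H o S]
qooqooHoS => qooqoooqqoS   [H → o q q]
qooqoooqqoS => qooqoooqqoqH   [S → q H]
qooqoooqqoqH => qooqoooqqoqoqq   [H → o q q]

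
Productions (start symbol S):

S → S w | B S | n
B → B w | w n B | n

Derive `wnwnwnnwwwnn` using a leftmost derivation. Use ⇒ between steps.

S ⇒ BS ⇒ wnBS ⇒ wnBwS ⇒ wnBwwS ⇒ wnBwwwS ⇒ wnwnBwwwS ⇒ wnwnwnBwwwS ⇒ wnwnwnnwwwS ⇒ wnwnwnnwwwBS ⇒ wnwnwnnwwwnS ⇒ wnwnwnnwwwnn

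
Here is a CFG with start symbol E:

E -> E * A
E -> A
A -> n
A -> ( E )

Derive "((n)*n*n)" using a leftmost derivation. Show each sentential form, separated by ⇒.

E ⇒ A ⇒ (E) ⇒ (E*A) ⇒ (E*A*A) ⇒ (A*A*A) ⇒ ((E)*A*A) ⇒ ((A)*A*A) ⇒ ((n)*A*A) ⇒ ((n)*n*A) ⇒ ((n)*n*n)

E ⇒ A   [E -> A]
A ⇒ (E)   [A -> ( E )]
(E) ⇒ (E*A)   [E -> E * A]
(E*A) ⇒ (E*A*A)   [E -> E * A]
(E*A*A) ⇒ (A*A*A)   [E -> A]
(A*A*A) ⇒ ((E)*A*A)   [A -> ( E )]
((E)*A*A) ⇒ ((A)*A*A)   [E -> A]
((A)*A*A) ⇒ ((n)*A*A)   [A -> n]
((n)*A*A) ⇒ ((n)*n*A)   [A -> n]
((n)*n*A) ⇒ ((n)*n*n)   [A -> n]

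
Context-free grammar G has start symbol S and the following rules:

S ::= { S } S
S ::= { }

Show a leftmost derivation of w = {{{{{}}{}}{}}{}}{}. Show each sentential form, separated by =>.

S => {S}S => {{S}S}S => {{{S}S}S}S => {{{{S}S}S}S}S => {{{{{}}S}S}S}S => {{{{{}}{}}S}S}S => {{{{{}}{}}{}}S}S => {{{{{}}{}}{}}{}}S => {{{{{}}{}}{}}{}}{}

S => {S}S   [S ::= { S } S]
{S}S => {{S}S}S   [S ::= { S } S]
{{S}S}S => {{{S}S}S}S   [S ::= { S } S]
{{{S}S}S}S => {{{{S}S}S}S}S   [S ::= { S } S]
{{{{S}S}S}S}S => {{{{{}}S}S}S}S   [S ::= { }]
{{{{{}}S}S}S}S => {{{{{}}{}}S}S}S   [S ::= { }]
{{{{{}}{}}S}S}S => {{{{{}}{}}{}}S}S   [S ::= { }]
{{{{{}}{}}{}}S}S => {{{{{}}{}}{}}{}}S   [S ::= { }]
{{{{{}}{}}{}}{}}S => {{{{{}}{}}{}}{}}{}   [S ::= { }]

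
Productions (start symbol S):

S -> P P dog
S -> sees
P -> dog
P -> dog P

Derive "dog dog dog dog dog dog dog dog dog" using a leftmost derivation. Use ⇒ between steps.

S ⇒ P P dog ⇒ dog P P dog ⇒ dog dog P dog ⇒ dog dog dog P dog ⇒ dog dog dog dog P dog ⇒ dog dog dog dog dog P dog ⇒ dog dog dog dog dog dog P dog ⇒ dog dog dog dog dog dog dog P dog ⇒ dog dog dog dog dog dog dog dog dog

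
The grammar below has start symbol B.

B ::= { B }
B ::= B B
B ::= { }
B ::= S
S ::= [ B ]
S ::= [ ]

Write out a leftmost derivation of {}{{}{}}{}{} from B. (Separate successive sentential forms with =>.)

B => BB => BBB => {}BB => {}BBB => {}{B}BB => {}{BB}BB => {}{{}B}BB => {}{{}{}}BB => {}{{}{}}{}B => {}{{}{}}{}{}

B => BB   [B ::= B B]
BB => BBB   [B ::= B B]
BBB => {}BB   [B ::= { }]
{}BB => {}BBB   [B ::= B B]
{}BBB => {}{B}BB   [B ::= { B }]
{}{B}BB => {}{BB}BB   [B ::= B B]
{}{BB}BB => {}{{}B}BB   [B ::= { }]
{}{{}B}BB => {}{{}{}}BB   [B ::= { }]
{}{{}{}}BB => {}{{}{}}{}B   [B ::= { }]
{}{{}{}}{}B => {}{{}{}}{}{}   [B ::= { }]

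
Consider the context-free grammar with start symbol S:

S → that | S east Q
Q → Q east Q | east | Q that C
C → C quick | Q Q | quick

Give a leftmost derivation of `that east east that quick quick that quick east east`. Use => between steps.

S => S east Q => S east Q east Q => that east Q east Q => that east Q that C east Q => that east Q that C that C east Q => that east east that C that C east Q => that east east that C quick that C east Q => that east east that quick quick that C east Q => that east east that quick quick that quick east Q => that east east that quick quick that quick east east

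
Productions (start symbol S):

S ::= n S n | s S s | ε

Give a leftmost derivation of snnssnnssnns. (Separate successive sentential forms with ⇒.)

S ⇒ sSs   [S ::= s S s]
sSs ⇒ snSns   [S ::= n S n]
snSns ⇒ snnSnns   [S ::= n S n]
snnSnns ⇒ snnsSsnns   [S ::= s S s]
snnsSsnns ⇒ snnssSssnns   [S ::= s S s]
snnssSssnns ⇒ snnssnSnssnns   [S ::= n S n]
snnssnSnssnns ⇒ snnssnnssnns   [S ::= ε]

S ⇒ sSs ⇒ snSns ⇒ snnSnns ⇒ snnsSsnns ⇒ snnssSssnns ⇒ snnssnSnssnns ⇒ snnssnnssnns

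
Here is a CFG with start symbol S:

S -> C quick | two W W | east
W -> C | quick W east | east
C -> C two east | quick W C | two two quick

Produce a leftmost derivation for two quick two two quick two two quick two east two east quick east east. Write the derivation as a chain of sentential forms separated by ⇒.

S ⇒ two W W ⇒ two C W ⇒ two C two east W ⇒ two quick W C two east W ⇒ two quick C C two east W ⇒ two quick two two quick C two east W ⇒ two quick two two quick C two east two east W ⇒ two quick two two quick two two quick two east two east W ⇒ two quick two two quick two two quick two east two east quick W east ⇒ two quick two two quick two two quick two east two east quick east east

S ⇒ two W W   [S -> two W W]
two W W ⇒ two C W   [W -> C]
two C W ⇒ two C two east W   [C -> C two east]
two C two east W ⇒ two quick W C two east W   [C -> quick W C]
two quick W C two east W ⇒ two quick C C two east W   [W -> C]
two quick C C two east W ⇒ two quick two two quick C two east W   [C -> two two quick]
two quick two two quick C two east W ⇒ two quick two two quick C two east two east W   [C -> C two east]
two quick two two quick C two east two east W ⇒ two quick two two quick two two quick two east two east W   [C -> two two quick]
two quick two two quick two two quick two east two east W ⇒ two quick two two quick two two quick two east two east quick W east   [W -> quick W east]
two quick two two quick two two quick two east two east quick W east ⇒ two quick two two quick two two quick two east two east quick east east   [W -> east]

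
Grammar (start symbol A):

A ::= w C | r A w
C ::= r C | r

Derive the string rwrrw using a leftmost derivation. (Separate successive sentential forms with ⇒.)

A ⇒ rAw   [A ::= r A w]
rAw ⇒ rwCw   [A ::= w C]
rwCw ⇒ rwrCw   [C ::= r C]
rwrCw ⇒ rwrrw   [C ::= r]

A ⇒ rAw ⇒ rwCw ⇒ rwrCw ⇒ rwrrw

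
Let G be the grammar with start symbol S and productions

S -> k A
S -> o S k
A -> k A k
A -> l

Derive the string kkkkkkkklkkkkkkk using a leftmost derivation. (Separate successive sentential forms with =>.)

S => kA => kkAk => kkkAkk => kkkkAkkk => kkkkkAkkkk => kkkkkkAkkkkk => kkkkkkkAkkkkkk => kkkkkkkkAkkkkkkk => kkkkkkkklkkkkkkk

S => kA   [S -> k A]
kA => kkAk   [A -> k A k]
kkAk => kkkAkk   [A -> k A k]
kkkAkk => kkkkAkkk   [A -> k A k]
kkkkAkkk => kkkkkAkkkk   [A -> k A k]
kkkkkAkkkk => kkkkkkAkkkkk   [A -> k A k]
kkkkkkAkkkkk => kkkkkkkAkkkkkk   [A -> k A k]
kkkkkkkAkkkkkk => kkkkkkkkAkkkkkkk   [A -> k A k]
kkkkkkkkAkkkkkkk => kkkkkkkklkkkkkkk   [A -> l]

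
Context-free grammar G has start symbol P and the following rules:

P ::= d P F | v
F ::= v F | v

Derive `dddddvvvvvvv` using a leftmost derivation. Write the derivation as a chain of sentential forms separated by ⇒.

P ⇒ dPF ⇒ ddPFF ⇒ dddPFFF ⇒ ddddPFFFF ⇒ dddddPFFFFF ⇒ dddddvFFFFF ⇒ dddddvvFFFFF ⇒ dddddvvvFFFF ⇒ dddddvvvvFFF ⇒ dddddvvvvvFF ⇒ dddddvvvvvvF ⇒ dddddvvvvvvv

P ⇒ dPF   [P ::= d P F]
dPF ⇒ ddPFF   [P ::= d P F]
ddPFF ⇒ dddPFFF   [P ::= d P F]
dddPFFF ⇒ ddddPFFFF   [P ::= d P F]
ddddPFFFF ⇒ dddddPFFFFF   [P ::= d P F]
dddddPFFFFF ⇒ dddddvFFFFF   [P ::= v]
dddddvFFFFF ⇒ dddddvvFFFFF   [F ::= v F]
dddddvvFFFFF ⇒ dddddvvvFFFF   [F ::= v]
dddddvvvFFFF ⇒ dddddvvvvFFF   [F ::= v]
dddddvvvvFFF ⇒ dddddvvvvvFF   [F ::= v]
dddddvvvvvFF ⇒ dddddvvvvvvF   [F ::= v]
dddddvvvvvvF ⇒ dddddvvvvvvv   [F ::= v]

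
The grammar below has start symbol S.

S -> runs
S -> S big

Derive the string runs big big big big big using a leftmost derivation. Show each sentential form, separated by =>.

S => S big   [S -> S big]
S big => S big big   [S -> S big]
S big big => S big big big   [S -> S big]
S big big big => S big big big big   [S -> S big]
S big big big big => S big big big big big   [S -> S big]
S big big big big big => runs big big big big big   [S -> runs]

S => S big => S big big => S big big big => S big big big big => S big big big big big => runs big big big big big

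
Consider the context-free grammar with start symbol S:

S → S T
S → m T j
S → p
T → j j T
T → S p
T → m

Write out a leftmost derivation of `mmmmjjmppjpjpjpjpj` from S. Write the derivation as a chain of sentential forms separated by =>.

S => mTj   [S → m T j]
mTj => mSpj   [T → S p]
mSpj => mmTjpj   [S → m T j]
mmTjpj => mmSpjpj   [T → S p]
mmSpjpj => mmmTjpjpj   [S → m T j]
mmmTjpjpj => mmmSpjpjpj   [T → S p]
mmmSpjpjpj => mmmmTjpjpjpj   [S → m T j]
mmmmTjpjpjpj => mmmmjjTjpjpjpj   [T → j j T]
mmmmjjTjpjpjpj => mmmmjjSpjpjpjpj   [T → S p]
mmmmjjSpjpjpjpj => mmmmjjmTjpjpjpjpj   [S → m T j]
mmmmjjmTjpjpjpjpj => mmmmjjmSpjpjpjpjpj   [T → S p]
mmmmjjmSpjpjpjpjpj => mmmmjjmppjpjpjpjpj   [S → p]

S=>mTj=>mSpj=>mmTjpj=>mmSpjpj=>mmmTjpjpj=>mmmSpjpjpj=>mmmmTjpjpjpj=>mmmmjjTjpjpjpj=>mmmmjjSpjpjpjpj=>mmmmjjmTjpjpjpjpj=>mmmmjjmSpjpjpjpjpj=>mmmmjjmppjpjpjpjpj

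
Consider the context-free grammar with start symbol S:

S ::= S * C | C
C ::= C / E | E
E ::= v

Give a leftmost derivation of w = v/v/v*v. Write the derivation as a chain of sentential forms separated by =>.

S=>S*C=>C*C=>C/E*C=>C/E/E*C=>E/E/E*C=>v/E/E*C=>v/v/E*C=>v/v/v*C=>v/v/v*E=>v/v/v*v

S => S*C   [S ::= S * C]
S*C => C*C   [S ::= C]
C*C => C/E*C   [C ::= C / E]
C/E*C => C/E/E*C   [C ::= C / E]
C/E/E*C => E/E/E*C   [C ::= E]
E/E/E*C => v/E/E*C   [E ::= v]
v/E/E*C => v/v/E*C   [E ::= v]
v/v/E*C => v/v/v*C   [E ::= v]
v/v/v*C => v/v/v*E   [C ::= E]
v/v/v*E => v/v/v*v   [E ::= v]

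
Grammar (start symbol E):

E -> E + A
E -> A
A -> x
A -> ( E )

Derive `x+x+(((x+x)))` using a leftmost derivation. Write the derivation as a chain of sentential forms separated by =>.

E => E+A   [E -> E + A]
E+A => E+A+A   [E -> E + A]
E+A+A => A+A+A   [E -> A]
A+A+A => x+A+A   [A -> x]
x+A+A => x+x+A   [A -> x]
x+x+A => x+x+(E)   [A -> ( E )]
x+x+(E) => x+x+(A)   [E -> A]
x+x+(A) => x+x+((E))   [A -> ( E )]
x+x+((E)) => x+x+((A))   [E -> A]
x+x+((A)) => x+x+(((E)))   [A -> ( E )]
x+x+(((E))) => x+x+(((E+A)))   [E -> E + A]
x+x+(((E+A))) => x+x+(((A+A)))   [E -> A]
x+x+(((A+A))) => x+x+(((x+A)))   [A -> x]
x+x+(((x+A))) => x+x+(((x+x)))   [A -> x]

E => E+A => E+A+A => A+A+A => x+A+A => x+x+A => x+x+(E) => x+x+(A) => x+x+((E)) => x+x+((A)) => x+x+(((E))) => x+x+(((E+A))) => x+x+(((A+A))) => x+x+(((x+A))) => x+x+(((x+x)))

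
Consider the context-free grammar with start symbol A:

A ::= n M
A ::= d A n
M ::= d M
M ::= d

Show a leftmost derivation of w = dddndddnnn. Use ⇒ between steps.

A⇒dAn⇒ddAnn⇒dddAnnn⇒dddnMnnn⇒dddndMnnn⇒dddnddMnnn⇒dddndddnnn

A ⇒ dAn   [A ::= d A n]
dAn ⇒ ddAnn   [A ::= d A n]
ddAnn ⇒ dddAnnn   [A ::= d A n]
dddAnnn ⇒ dddnMnnn   [A ::= n M]
dddnMnnn ⇒ dddndMnnn   [M ::= d M]
dddndMnnn ⇒ dddnddMnnn   [M ::= d M]
dddnddMnnn ⇒ dddndddnnn   [M ::= d]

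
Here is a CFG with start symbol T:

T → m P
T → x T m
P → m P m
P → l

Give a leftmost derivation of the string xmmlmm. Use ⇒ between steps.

T⇒xTm⇒xmPm⇒xmmPmm⇒xmmlmm

T ⇒ xTm   [T → x T m]
xTm ⇒ xmPm   [T → m P]
xmPm ⇒ xmmPmm   [P → m P m]
xmmPmm ⇒ xmmlmm   [P → l]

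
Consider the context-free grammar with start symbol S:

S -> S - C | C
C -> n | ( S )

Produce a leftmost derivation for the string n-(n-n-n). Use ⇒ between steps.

S ⇒ S-C ⇒ C-C ⇒ n-C ⇒ n-(S) ⇒ n-(S-C) ⇒ n-(S-C-C) ⇒ n-(C-C-C) ⇒ n-(n-C-C) ⇒ n-(n-n-C) ⇒ n-(n-n-n)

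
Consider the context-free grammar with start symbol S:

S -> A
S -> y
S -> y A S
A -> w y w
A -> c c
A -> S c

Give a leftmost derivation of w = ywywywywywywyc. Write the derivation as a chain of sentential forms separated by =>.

S => yAS => ywywS => ywywA => ywywSc => ywywyASc => ywywywywSc => ywywywywyASc => ywywywywywywSc => ywywywywywywyc

S => yAS   [S -> y A S]
yAS => ywywS   [A -> w y w]
ywywS => ywywA   [S -> A]
ywywA => ywywSc   [A -> S c]
ywywSc => ywywyASc   [S -> y A S]
ywywyASc => ywywywywSc   [A -> w y w]
ywywywywSc => ywywywywyASc   [S -> y A S]
ywywywywyASc => ywywywywywywSc   [A -> w y w]
ywywywywywywSc => ywywywywywywyc   [S -> y]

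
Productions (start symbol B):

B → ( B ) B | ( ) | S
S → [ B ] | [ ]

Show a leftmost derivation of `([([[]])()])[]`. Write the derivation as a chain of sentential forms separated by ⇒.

B ⇒ (B)B   [B → ( B ) B]
(B)B ⇒ (S)B   [B → S]
(S)B ⇒ ([B])B   [S → [ B ]]
([B])B ⇒ ([(B)B])B   [B → ( B ) B]
([(B)B])B ⇒ ([(S)B])B   [B → S]
([(S)B])B ⇒ ([([B])B])B   [S → [ B ]]
([([B])B])B ⇒ ([([S])B])B   [B → S]
([([S])B])B ⇒ ([([[]])B])B   [S → [ ]]
([([[]])B])B ⇒ ([([[]])()])B   [B → ( )]
([([[]])()])B ⇒ ([([[]])()])S   [B → S]
([([[]])()])S ⇒ ([([[]])()])[]   [S → [ ]]

B⇒(B)B⇒(S)B⇒([B])B⇒([(B)B])B⇒([(S)B])B⇒([([B])B])B⇒([([S])B])B⇒([([[]])B])B⇒([([[]])()])B⇒([([[]])()])S⇒([([[]])()])[]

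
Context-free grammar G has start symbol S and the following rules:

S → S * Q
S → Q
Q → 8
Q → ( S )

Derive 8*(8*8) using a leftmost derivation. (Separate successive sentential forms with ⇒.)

S ⇒ S*Q ⇒ Q*Q ⇒ 8*Q ⇒ 8*(S) ⇒ 8*(S*Q) ⇒ 8*(Q*Q) ⇒ 8*(8*Q) ⇒ 8*(8*8)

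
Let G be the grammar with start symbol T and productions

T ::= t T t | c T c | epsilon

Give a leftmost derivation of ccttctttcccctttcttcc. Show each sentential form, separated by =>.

T => cTc => ccTcc => cctTtcc => ccttTttcc => ccttcTcttcc => ccttctTtcttcc => ccttcttTttcttcc => ccttctttTtttcttcc => ccttctttcTctttcttcc => ccttctttccTcctttcttcc => ccttctttcccctttcttcc

T => cTc   [T ::= c T c]
cTc => ccTcc   [T ::= c T c]
ccTcc => cctTtcc   [T ::= t T t]
cctTtcc => ccttTttcc   [T ::= t T t]
ccttTttcc => ccttcTcttcc   [T ::= c T c]
ccttcTcttcc => ccttctTtcttcc   [T ::= t T t]
ccttctTtcttcc => ccttcttTttcttcc   [T ::= t T t]
ccttcttTttcttcc => ccttctttTtttcttcc   [T ::= t T t]
ccttctttTtttcttcc => ccttctttcTctttcttcc   [T ::= c T c]
ccttctttcTctttcttcc => ccttctttccTcctttcttcc   [T ::= c T c]
ccttctttccTcctttcttcc => ccttctttcccctttcttcc   [T ::= epsilon]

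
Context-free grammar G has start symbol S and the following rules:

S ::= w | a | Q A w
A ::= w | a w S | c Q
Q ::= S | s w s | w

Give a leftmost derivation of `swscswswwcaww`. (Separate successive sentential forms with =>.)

S => QAw => swsAw => swscQw => swscSw => swscQAww => swscSAww => swscQAwAww => swscswsAwAww => swscswswwAww => swscswswwcQww => swscswswwcSww => swscswswwcaww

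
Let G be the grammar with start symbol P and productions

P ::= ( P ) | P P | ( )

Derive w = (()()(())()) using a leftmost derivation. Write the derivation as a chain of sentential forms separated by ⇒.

P ⇒ (P) ⇒ (PP) ⇒ (()P) ⇒ (()PP) ⇒ (()PPP) ⇒ (()()PP) ⇒ (()()(P)P) ⇒ (()()(())P) ⇒ (()()(())())

P ⇒ (P)   [P ::= ( P )]
(P) ⇒ (PP)   [P ::= P P]
(PP) ⇒ (()P)   [P ::= ( )]
(()P) ⇒ (()PP)   [P ::= P P]
(()PP) ⇒ (()PPP)   [P ::= P P]
(()PPP) ⇒ (()()PP)   [P ::= ( )]
(()()PP) ⇒ (()()(P)P)   [P ::= ( P )]
(()()(P)P) ⇒ (()()(())P)   [P ::= ( )]
(()()(())P) ⇒ (()()(())())   [P ::= ( )]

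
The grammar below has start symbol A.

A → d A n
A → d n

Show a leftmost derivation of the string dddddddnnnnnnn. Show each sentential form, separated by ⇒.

A ⇒ dAn   [A → d A n]
dAn ⇒ ddAnn   [A → d A n]
ddAnn ⇒ dddAnnn   [A → d A n]
dddAnnn ⇒ ddddAnnnn   [A → d A n]
ddddAnnnn ⇒ dddddAnnnnn   [A → d A n]
dddddAnnnnn ⇒ ddddddAnnnnnn   [A → d A n]
ddddddAnnnnnn ⇒ dddddddnnnnnnn   [A → d n]

A⇒dAn⇒ddAnn⇒dddAnnn⇒ddddAnnnn⇒dddddAnnnnn⇒ddddddAnnnnnn⇒dddddddnnnnnnn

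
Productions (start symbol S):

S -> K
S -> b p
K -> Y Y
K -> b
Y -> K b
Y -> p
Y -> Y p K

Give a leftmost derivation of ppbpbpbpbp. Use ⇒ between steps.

S ⇒ K ⇒ YY ⇒ YpKY ⇒ YpKpKY ⇒ YpKpKpKY ⇒ YpKpKpKpKY ⇒ ppKpKpKpKY ⇒ ppbpKpKpKY ⇒ ppbpbpKpKY ⇒ ppbpbpbpKY ⇒ ppbpbpbpbY ⇒ ppbpbpbpbp

S ⇒ K   [S -> K]
K ⇒ YY   [K -> Y Y]
YY ⇒ YpKY   [Y -> Y p K]
YpKY ⇒ YpKpKY   [Y -> Y p K]
YpKpKY ⇒ YpKpKpKY   [Y -> Y p K]
YpKpKpKY ⇒ YpKpKpKpKY   [Y -> Y p K]
YpKpKpKpKY ⇒ ppKpKpKpKY   [Y -> p]
ppKpKpKpKY ⇒ ppbpKpKpKY   [K -> b]
ppbpKpKpKY ⇒ ppbpbpKpKY   [K -> b]
ppbpbpKpKY ⇒ ppbpbpbpKY   [K -> b]
ppbpbpbpKY ⇒ ppbpbpbpbY   [K -> b]
ppbpbpbpbY ⇒ ppbpbpbpbp   [Y -> p]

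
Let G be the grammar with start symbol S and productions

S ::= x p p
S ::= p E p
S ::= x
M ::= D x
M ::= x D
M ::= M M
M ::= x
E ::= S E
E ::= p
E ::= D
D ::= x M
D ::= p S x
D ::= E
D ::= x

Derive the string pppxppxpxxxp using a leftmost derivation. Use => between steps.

S => pEp => pSEp => ppEpEp => ppDpEp => pppSxpEp => pppxppxpEp => pppxppxpDp => pppxppxpxMp => pppxppxpxxDp => pppxppxpxxxp

S => pEp   [S ::= p E p]
pEp => pSEp   [E ::= S E]
pSEp => ppEpEp   [S ::= p E p]
ppEpEp => ppDpEp   [E ::= D]
ppDpEp => pppSxpEp   [D ::= p S x]
pppSxpEp => pppxppxpEp   [S ::= x p p]
pppxppxpEp => pppxppxpDp   [E ::= D]
pppxppxpDp => pppxppxpxMp   [D ::= x M]
pppxppxpxMp => pppxppxpxxDp   [M ::= x D]
pppxppxpxxDp => pppxppxpxxxp   [D ::= x]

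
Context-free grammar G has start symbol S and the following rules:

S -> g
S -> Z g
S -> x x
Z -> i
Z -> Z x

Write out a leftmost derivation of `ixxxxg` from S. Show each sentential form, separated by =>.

S=>Zg=>Zxg=>Zxxg=>Zxxxg=>Zxxxxg=>ixxxxg

S => Zg   [S -> Z g]
Zg => Zxg   [Z -> Z x]
Zxg => Zxxg   [Z -> Z x]
Zxxg => Zxxxg   [Z -> Z x]
Zxxxg => Zxxxxg   [Z -> Z x]
Zxxxxg => ixxxxg   [Z -> i]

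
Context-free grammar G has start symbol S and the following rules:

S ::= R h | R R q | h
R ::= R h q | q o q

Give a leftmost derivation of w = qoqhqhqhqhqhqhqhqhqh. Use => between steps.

S => Rh   [S ::= R h]
Rh => Rhqh   [R ::= R h q]
Rhqh => Rhqhqh   [R ::= R h q]
Rhqhqh => Rhqhqhqh   [R ::= R h q]
Rhqhqhqh => Rhqhqhqhqh   [R ::= R h q]
Rhqhqhqhqh => Rhqhqhqhqhqh   [R ::= R h q]
Rhqhqhqhqhqh => Rhqhqhqhqhqhqh   [R ::= R h q]
Rhqhqhqhqhqhqh => Rhqhqhqhqhqhqhqh   [R ::= R h q]
Rhqhqhqhqhqhqhqh => Rhqhqhqhqhqhqhqhqh   [R ::= R h q]
Rhqhqhqhqhqhqhqhqh => qoqhqhqhqhqhqhqhqhqh   [R ::= q o q]

S => Rh => Rhqh => Rhqhqh => Rhqhqhqh => Rhqhqhqhqh => Rhqhqhqhqhqh => Rhqhqhqhqhqhqh => Rhqhqhqhqhqhqhqh => Rhqhqhqhqhqhqhqhqh => qoqhqhqhqhqhqhqhqhqh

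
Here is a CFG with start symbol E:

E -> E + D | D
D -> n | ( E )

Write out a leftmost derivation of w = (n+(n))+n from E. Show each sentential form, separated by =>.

E => E+D => D+D => (E)+D => (E+D)+D => (D+D)+D => (n+D)+D => (n+(E))+D => (n+(D))+D => (n+(n))+D => (n+(n))+n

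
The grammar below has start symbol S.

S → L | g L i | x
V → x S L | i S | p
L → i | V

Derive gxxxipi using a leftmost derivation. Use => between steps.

S => gLi => gVi => gxSLi => gxLLi => gxVLi => gxxSLLi => gxxxLLi => gxxxiLi => gxxxiVi => gxxxipi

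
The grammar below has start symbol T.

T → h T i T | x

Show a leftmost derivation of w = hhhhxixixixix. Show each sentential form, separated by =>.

T => hTiT   [T → h T i T]
hTiT => hhTiTiT   [T → h T i T]
hhTiTiT => hhhTiTiTiT   [T → h T i T]
hhhTiTiTiT => hhhhTiTiTiTiT   [T → h T i T]
hhhhTiTiTiTiT => hhhhxiTiTiTiT   [T → x]
hhhhxiTiTiTiT => hhhhxixiTiTiT   [T → x]
hhhhxixiTiTiT => hhhhxixixiTiT   [T → x]
hhhhxixixiTiT => hhhhxixixixiT   [T → x]
hhhhxixixixiT => hhhhxixixixix   [T → x]

T => hTiT => hhTiTiT => hhhTiTiTiT => hhhhTiTiTiTiT => hhhhxiTiTiTiT => hhhhxixiTiTiT => hhhhxixixiTiT => hhhhxixixixiT => hhhhxixixixix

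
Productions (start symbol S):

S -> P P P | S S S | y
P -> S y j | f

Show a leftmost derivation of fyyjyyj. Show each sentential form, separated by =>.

S=>PPP=>fPP=>fSyjP=>fyyjP=>fyyjSyj=>fyyjyyj

S => PPP   [S -> P P P]
PPP => fPP   [P -> f]
fPP => fSyjP   [P -> S y j]
fSyjP => fyyjP   [S -> y]
fyyjP => fyyjSyj   [P -> S y j]
fyyjSyj => fyyjyyj   [S -> y]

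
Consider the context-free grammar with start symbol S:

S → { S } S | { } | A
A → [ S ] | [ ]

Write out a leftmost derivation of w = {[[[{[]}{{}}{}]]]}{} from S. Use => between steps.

S=>{S}S=>{A}S=>{[S]}S=>{[A]}S=>{[[S]]}S=>{[[A]]}S=>{[[[S]]]}S=>{[[[{S}S]]]}S=>{[[[{A}S]]]}S=>{[[[{[]}S]]]}S=>{[[[{[]}{S}S]]]}S=>{[[[{[]}{{}}S]]]}S=>{[[[{[]}{{}}{}]]]}S=>{[[[{[]}{{}}{}]]]}{}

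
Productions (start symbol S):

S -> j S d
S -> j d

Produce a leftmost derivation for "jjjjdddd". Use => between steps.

S => jSd => jjSdd => jjjSddd => jjjjdddd

S => jSd   [S -> j S d]
jSd => jjSdd   [S -> j S d]
jjSdd => jjjSddd   [S -> j S d]
jjjSddd => jjjjdddd   [S -> j d]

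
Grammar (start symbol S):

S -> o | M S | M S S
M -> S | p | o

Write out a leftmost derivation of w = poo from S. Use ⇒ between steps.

S ⇒ MS ⇒ SS ⇒ MSS ⇒ pSS ⇒ poS ⇒ poo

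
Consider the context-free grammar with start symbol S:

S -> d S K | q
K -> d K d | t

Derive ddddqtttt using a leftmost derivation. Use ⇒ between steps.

S ⇒ dSK ⇒ ddSKK ⇒ dddSKKK ⇒ ddddSKKKK ⇒ ddddqKKKK ⇒ ddddqtKKK ⇒ ddddqttKK ⇒ ddddqtttK ⇒ ddddqtttt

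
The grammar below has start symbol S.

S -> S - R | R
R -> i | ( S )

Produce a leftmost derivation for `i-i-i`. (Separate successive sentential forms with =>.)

S => S-R => S-R-R => R-R-R => i-R-R => i-i-R => i-i-i

S => S-R   [S -> S - R]
S-R => S-R-R   [S -> S - R]
S-R-R => R-R-R   [S -> R]
R-R-R => i-R-R   [R -> i]
i-R-R => i-i-R   [R -> i]
i-i-R => i-i-i   [R -> i]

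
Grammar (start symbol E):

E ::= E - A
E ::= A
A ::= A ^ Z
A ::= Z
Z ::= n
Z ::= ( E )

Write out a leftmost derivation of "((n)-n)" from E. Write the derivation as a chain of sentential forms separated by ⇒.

E ⇒ A ⇒ Z ⇒ (E) ⇒ (E-A) ⇒ (A-A) ⇒ (Z-A) ⇒ ((E)-A) ⇒ ((A)-A) ⇒ ((Z)-A) ⇒ ((n)-A) ⇒ ((n)-Z) ⇒ ((n)-n)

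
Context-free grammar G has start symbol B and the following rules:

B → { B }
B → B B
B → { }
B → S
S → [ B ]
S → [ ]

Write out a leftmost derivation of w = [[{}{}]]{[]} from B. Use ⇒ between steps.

B ⇒ BB ⇒ SB ⇒ [B]B ⇒ [S]B ⇒ [[B]]B ⇒ [[BB]]B ⇒ [[{}B]]B ⇒ [[{}{}]]B ⇒ [[{}{}]]{B} ⇒ [[{}{}]]{S} ⇒ [[{}{}]]{[]}

B ⇒ BB   [B → B B]
BB ⇒ SB   [B → S]
SB ⇒ [B]B   [S → [ B ]]
[B]B ⇒ [S]B   [B → S]
[S]B ⇒ [[B]]B   [S → [ B ]]
[[B]]B ⇒ [[BB]]B   [B → B B]
[[BB]]B ⇒ [[{}B]]B   [B → { }]
[[{}B]]B ⇒ [[{}{}]]B   [B → { }]
[[{}{}]]B ⇒ [[{}{}]]{B}   [B → { B }]
[[{}{}]]{B} ⇒ [[{}{}]]{S}   [B → S]
[[{}{}]]{S} ⇒ [[{}{}]]{[]}   [S → [ ]]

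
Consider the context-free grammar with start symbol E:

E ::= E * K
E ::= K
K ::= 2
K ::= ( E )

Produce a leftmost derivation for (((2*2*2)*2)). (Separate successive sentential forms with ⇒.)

E⇒K⇒(E)⇒(K)⇒((E))⇒((E*K))⇒((K*K))⇒(((E)*K))⇒(((E*K)*K))⇒(((E*K*K)*K))⇒(((K*K*K)*K))⇒(((2*K*K)*K))⇒(((2*2*K)*K))⇒(((2*2*2)*K))⇒(((2*2*2)*2))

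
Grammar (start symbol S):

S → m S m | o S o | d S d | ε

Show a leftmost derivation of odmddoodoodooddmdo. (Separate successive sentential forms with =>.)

S => oSo => odSdo => odmSmdo => odmdSdmdo => odmddSddmdo => odmddoSoddmdo => odmddooSooddmdo => odmddoodSdooddmdo => odmddoodoSodooddmdo => odmddoodoodooddmdo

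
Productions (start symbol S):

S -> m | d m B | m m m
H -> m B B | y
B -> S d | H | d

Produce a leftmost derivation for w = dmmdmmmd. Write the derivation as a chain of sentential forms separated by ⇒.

S ⇒ dmB   [S -> d m B]
dmB ⇒ dmH   [B -> H]
dmH ⇒ dmmBB   [H -> m B B]
dmmBB ⇒ dmmdB   [B -> d]
dmmdB ⇒ dmmdSd   [B -> S d]
dmmdSd ⇒ dmmdmmmd   [S -> m m m]

S ⇒ dmB ⇒ dmH ⇒ dmmBB ⇒ dmmdB ⇒ dmmdSd ⇒ dmmdmmmd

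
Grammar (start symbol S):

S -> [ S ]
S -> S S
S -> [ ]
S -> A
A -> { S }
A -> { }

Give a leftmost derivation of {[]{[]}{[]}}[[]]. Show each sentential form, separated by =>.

S=>SS=>AS=>{S}S=>{SS}S=>{SSS}S=>{[]SS}S=>{[]AS}S=>{[]{S}S}S=>{[]{[]}S}S=>{[]{[]}A}S=>{[]{[]}{S}}S=>{[]{[]}{[]}}S=>{[]{[]}{[]}}[S]=>{[]{[]}{[]}}[[]]

S => SS   [S -> S S]
SS => AS   [S -> A]
AS => {S}S   [A -> { S }]
{S}S => {SS}S   [S -> S S]
{SS}S => {SSS}S   [S -> S S]
{SSS}S => {[]SS}S   [S -> [ ]]
{[]SS}S => {[]AS}S   [S -> A]
{[]AS}S => {[]{S}S}S   [A -> { S }]
{[]{S}S}S => {[]{[]}S}S   [S -> [ ]]
{[]{[]}S}S => {[]{[]}A}S   [S -> A]
{[]{[]}A}S => {[]{[]}{S}}S   [A -> { S }]
{[]{[]}{S}}S => {[]{[]}{[]}}S   [S -> [ ]]
{[]{[]}{[]}}S => {[]{[]}{[]}}[S]   [S -> [ S ]]
{[]{[]}{[]}}[S] => {[]{[]}{[]}}[[]]   [S -> [ ]]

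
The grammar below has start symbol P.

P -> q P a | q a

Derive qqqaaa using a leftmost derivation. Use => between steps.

P => qPa => qqPaa => qqqaaa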